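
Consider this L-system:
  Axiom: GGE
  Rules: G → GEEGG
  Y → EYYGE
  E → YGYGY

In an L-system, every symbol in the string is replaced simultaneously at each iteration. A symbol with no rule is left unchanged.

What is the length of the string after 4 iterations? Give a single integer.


Answer: 1875

Derivation:
Step 0: length = 3
Step 1: length = 15
Step 2: length = 75
Step 3: length = 375
Step 4: length = 1875


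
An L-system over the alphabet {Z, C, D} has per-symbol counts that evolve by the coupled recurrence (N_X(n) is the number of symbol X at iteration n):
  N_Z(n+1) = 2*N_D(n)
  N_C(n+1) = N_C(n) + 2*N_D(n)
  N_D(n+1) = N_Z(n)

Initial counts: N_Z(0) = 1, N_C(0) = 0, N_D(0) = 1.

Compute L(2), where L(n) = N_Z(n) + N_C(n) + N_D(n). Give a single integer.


Step 0: N_Z=1, N_C=0, N_D=1, L=2
Step 1: N_Z=2, N_C=2, N_D=1, L=5
Step 2: N_Z=2, N_C=4, N_D=2, L=8

Answer: 8


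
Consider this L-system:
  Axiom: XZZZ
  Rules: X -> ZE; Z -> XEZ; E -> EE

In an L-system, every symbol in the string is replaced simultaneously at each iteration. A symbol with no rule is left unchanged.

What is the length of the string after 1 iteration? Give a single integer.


Answer: 11

Derivation:
Step 0: length = 4
Step 1: length = 11


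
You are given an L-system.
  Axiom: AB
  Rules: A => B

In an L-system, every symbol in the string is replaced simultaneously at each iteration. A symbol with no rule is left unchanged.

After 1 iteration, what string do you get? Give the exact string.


Answer: BB

Derivation:
Step 0: AB
Step 1: BB


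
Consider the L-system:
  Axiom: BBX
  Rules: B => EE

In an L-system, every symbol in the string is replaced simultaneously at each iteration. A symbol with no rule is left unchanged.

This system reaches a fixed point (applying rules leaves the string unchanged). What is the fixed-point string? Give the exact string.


Step 0: BBX
Step 1: EEEEX
Step 2: EEEEX  (unchanged — fixed point at step 1)

Answer: EEEEX


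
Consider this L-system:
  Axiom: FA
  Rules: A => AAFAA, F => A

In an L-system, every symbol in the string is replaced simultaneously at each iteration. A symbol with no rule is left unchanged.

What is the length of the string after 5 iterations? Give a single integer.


Step 0: length = 2
Step 1: length = 6
Step 2: length = 26
Step 3: length = 110
Step 4: length = 466
Step 5: length = 1974

Answer: 1974


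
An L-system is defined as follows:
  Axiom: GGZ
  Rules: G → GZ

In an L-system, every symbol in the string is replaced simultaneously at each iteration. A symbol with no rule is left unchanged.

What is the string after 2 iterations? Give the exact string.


Step 0: GGZ
Step 1: GZGZZ
Step 2: GZZGZZZ

Answer: GZZGZZZ


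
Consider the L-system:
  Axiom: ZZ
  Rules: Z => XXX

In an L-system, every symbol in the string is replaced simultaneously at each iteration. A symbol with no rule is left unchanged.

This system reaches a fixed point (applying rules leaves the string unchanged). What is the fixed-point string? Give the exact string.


Step 0: ZZ
Step 1: XXXXXX
Step 2: XXXXXX  (unchanged — fixed point at step 1)

Answer: XXXXXX


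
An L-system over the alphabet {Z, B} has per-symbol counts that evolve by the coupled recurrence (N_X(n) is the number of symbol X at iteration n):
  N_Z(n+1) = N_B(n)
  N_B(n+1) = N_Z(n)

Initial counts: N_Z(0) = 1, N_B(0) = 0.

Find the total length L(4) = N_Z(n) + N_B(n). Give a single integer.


Step 0: N_Z=1, N_B=0, L=1
Step 1: N_Z=0, N_B=1, L=1
Step 2: N_Z=1, N_B=0, L=1
Step 3: N_Z=0, N_B=1, L=1
Step 4: N_Z=1, N_B=0, L=1

Answer: 1


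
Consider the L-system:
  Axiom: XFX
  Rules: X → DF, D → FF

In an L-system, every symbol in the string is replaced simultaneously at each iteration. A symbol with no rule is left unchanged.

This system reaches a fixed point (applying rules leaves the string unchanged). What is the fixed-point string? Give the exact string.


Step 0: XFX
Step 1: DFFDF
Step 2: FFFFFFF
Step 3: FFFFFFF  (unchanged — fixed point at step 2)

Answer: FFFFFFF


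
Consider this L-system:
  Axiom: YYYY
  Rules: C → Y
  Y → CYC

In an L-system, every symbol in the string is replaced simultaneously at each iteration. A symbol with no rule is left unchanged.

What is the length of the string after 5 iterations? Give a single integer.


Answer: 172

Derivation:
Step 0: length = 4
Step 1: length = 12
Step 2: length = 20
Step 3: length = 44
Step 4: length = 84
Step 5: length = 172


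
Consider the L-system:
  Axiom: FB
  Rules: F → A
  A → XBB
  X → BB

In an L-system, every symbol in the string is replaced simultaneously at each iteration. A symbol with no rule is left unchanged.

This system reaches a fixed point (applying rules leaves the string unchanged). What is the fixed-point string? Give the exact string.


Answer: BBBBB

Derivation:
Step 0: FB
Step 1: AB
Step 2: XBBB
Step 3: BBBBB
Step 4: BBBBB  (unchanged — fixed point at step 3)


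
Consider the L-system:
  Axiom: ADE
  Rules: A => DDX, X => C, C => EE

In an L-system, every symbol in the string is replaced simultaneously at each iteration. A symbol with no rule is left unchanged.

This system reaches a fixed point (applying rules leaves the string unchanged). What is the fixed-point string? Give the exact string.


Answer: DDEEDE

Derivation:
Step 0: ADE
Step 1: DDXDE
Step 2: DDCDE
Step 3: DDEEDE
Step 4: DDEEDE  (unchanged — fixed point at step 3)


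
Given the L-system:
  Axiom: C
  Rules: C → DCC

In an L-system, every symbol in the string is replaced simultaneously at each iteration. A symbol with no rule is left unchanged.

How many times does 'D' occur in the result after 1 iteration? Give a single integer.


Answer: 1

Derivation:
Step 0: C  (0 'D')
Step 1: DCC  (1 'D')


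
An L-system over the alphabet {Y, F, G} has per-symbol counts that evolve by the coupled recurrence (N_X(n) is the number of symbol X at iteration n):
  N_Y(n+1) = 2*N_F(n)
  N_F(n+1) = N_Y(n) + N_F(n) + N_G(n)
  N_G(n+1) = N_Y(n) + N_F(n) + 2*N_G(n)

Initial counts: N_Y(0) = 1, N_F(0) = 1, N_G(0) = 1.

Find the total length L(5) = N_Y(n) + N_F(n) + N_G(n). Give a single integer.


Step 0: N_Y=1, N_F=1, N_G=1, L=3
Step 1: N_Y=2, N_F=3, N_G=4, L=9
Step 2: N_Y=6, N_F=9, N_G=13, L=28
Step 3: N_Y=18, N_F=28, N_G=41, L=87
Step 4: N_Y=56, N_F=87, N_G=128, L=271
Step 5: N_Y=174, N_F=271, N_G=399, L=844

Answer: 844


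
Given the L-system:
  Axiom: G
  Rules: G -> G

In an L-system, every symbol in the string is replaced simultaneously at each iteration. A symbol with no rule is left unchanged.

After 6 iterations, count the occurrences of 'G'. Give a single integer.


Step 0: G  (1 'G')
Step 1: G  (1 'G')
Step 2: G  (1 'G')
Step 3: G  (1 'G')
Step 4: G  (1 'G')
Step 5: G  (1 'G')
Step 6: G  (1 'G')

Answer: 1


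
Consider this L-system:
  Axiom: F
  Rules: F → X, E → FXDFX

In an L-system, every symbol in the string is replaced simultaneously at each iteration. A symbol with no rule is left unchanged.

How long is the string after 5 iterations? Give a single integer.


Answer: 1

Derivation:
Step 0: length = 1
Step 1: length = 1
Step 2: length = 1
Step 3: length = 1
Step 4: length = 1
Step 5: length = 1


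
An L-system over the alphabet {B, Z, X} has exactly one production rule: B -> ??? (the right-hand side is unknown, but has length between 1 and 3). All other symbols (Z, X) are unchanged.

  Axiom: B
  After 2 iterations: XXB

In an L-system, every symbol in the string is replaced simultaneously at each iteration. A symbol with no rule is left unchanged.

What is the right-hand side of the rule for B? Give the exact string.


Answer: XB

Derivation:
Trying B -> XB:
  Step 0: B
  Step 1: XB
  Step 2: XXB
Matches the given result.


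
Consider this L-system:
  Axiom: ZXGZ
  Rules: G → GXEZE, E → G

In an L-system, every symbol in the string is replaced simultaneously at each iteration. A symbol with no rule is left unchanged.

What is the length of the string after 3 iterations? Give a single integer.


Step 0: length = 4
Step 1: length = 8
Step 2: length = 12
Step 3: length = 24

Answer: 24


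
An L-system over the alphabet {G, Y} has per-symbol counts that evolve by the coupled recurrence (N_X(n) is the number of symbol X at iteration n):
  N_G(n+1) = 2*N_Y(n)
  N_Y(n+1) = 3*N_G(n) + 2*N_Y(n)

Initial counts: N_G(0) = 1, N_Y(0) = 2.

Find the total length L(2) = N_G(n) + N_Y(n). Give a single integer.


Step 0: N_G=1, N_Y=2, L=3
Step 1: N_G=4, N_Y=7, L=11
Step 2: N_G=14, N_Y=26, L=40

Answer: 40


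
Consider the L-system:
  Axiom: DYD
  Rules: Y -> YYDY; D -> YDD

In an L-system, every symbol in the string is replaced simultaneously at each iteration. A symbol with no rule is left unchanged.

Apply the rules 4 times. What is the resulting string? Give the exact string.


Answer: YYDYYYDYYDDYYDYYYDYYYDYYDDYYDYYYDYYDDYDDYYDYYYDYYDDYYDYYYDYYYDYYDDYYDYYYDYYDDYDDYYDYYDDYDDYYDYYYDYYDDYYDYYYDYYDDYDDYYDYYDDYDDYYDYYYDYYDDYYDYYYDYYYDYYDDYYDYYYDYYDDYDDYYDYYYDYYDDYYDYYYDYYYDYYDDYYDYYYDYYYDYYDDYYDYYYDYYDDYDDYYDYYYDYYDDYYDYYYDYYYDYYDDYYDYYYDYYDDYDDYYDYYDDYDDYYDYYYDYYDDYYDYYYDYYYDYYDDYYDYYYDYYDDYDDYYDYYYDYYDDYYDYYYDYYYDYYDDYYDYYYDYYYDYYDDYYDYYYDYYDDYDDYYDYYYDYYDDYYDYYYDYYYDYYDDYYDYYYDYYDDYDDYYDYYDDYDDYYDYYYDYYDDYYDYYYDYYDDYDDYYDYYDDYDD

Derivation:
Step 0: DYD
Step 1: YDDYYDYYDD
Step 2: YYDYYDDYDDYYDYYYDYYDDYYDYYYDYYDDYDD
Step 3: YYDYYYDYYDDYYDYYYDYYDDYDDYYDYYDDYDDYYDYYYDYYDDYYDYYYDYYYDYYDDYYDYYYDYYDDYDDYYDYYYDYYDDYYDYYYDYYYDYYDDYYDYYYDYYDDYDDYYDYYDDYDD
Step 4: YYDYYYDYYDDYYDYYYDYYYDYYDDYYDYYYDYYDDYDDYYDYYYDYYDDYYDYYYDYYYDYYDDYYDYYYDYYDDYDDYYDYYDDYDDYYDYYYDYYDDYYDYYYDYYDDYDDYYDYYDDYDDYYDYYYDYYDDYYDYYYDYYYDYYDDYYDYYYDYYDDYDDYYDYYYDYYDDYYDYYYDYYYDYYDDYYDYYYDYYYDYYDDYYDYYYDYYDDYDDYYDYYYDYYDDYYDYYYDYYYDYYDDYYDYYYDYYDDYDDYYDYYDDYDDYYDYYYDYYDDYYDYYYDYYYDYYDDYYDYYYDYYDDYDDYYDYYYDYYDDYYDYYYDYYYDYYDDYYDYYYDYYYDYYDDYYDYYYDYYDDYDDYYDYYYDYYDDYYDYYYDYYYDYYDDYYDYYYDYYDDYDDYYDYYDDYDDYYDYYYDYYDDYYDYYYDYYDDYDDYYDYYDDYDD


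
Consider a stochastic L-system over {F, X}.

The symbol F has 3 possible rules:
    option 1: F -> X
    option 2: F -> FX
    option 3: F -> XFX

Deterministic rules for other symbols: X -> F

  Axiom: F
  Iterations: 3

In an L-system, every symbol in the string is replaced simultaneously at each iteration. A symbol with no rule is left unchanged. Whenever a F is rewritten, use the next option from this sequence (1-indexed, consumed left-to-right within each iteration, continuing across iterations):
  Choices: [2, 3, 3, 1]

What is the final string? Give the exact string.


Answer: FXFXFX

Derivation:
Step 0: F
Step 1: FX  (used choices [2])
Step 2: XFXF  (used choices [3])
Step 3: FXFXFX  (used choices [3, 1])


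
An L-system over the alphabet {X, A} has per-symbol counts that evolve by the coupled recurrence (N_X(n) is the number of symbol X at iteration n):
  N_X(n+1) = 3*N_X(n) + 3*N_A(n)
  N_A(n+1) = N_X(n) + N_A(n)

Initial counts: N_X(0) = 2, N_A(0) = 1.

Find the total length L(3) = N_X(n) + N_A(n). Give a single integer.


Answer: 192

Derivation:
Step 0: N_X=2, N_A=1, L=3
Step 1: N_X=9, N_A=3, L=12
Step 2: N_X=36, N_A=12, L=48
Step 3: N_X=144, N_A=48, L=192


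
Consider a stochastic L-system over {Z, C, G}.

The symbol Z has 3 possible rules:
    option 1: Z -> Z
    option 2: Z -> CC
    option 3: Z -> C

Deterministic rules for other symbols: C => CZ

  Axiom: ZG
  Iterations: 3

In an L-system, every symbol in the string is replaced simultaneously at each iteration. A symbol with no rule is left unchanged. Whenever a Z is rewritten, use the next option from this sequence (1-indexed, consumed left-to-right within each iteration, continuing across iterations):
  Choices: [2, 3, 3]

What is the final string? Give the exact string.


Step 0: ZG
Step 1: CCG  (used choices [2])
Step 2: CZCZG  (used choices [])
Step 3: CZCCZCG  (used choices [3, 3])

Answer: CZCCZCG


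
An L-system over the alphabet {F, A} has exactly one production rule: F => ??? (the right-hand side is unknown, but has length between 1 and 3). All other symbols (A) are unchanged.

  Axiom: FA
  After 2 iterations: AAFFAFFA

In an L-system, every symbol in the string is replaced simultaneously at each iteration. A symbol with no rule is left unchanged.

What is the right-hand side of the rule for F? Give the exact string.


Answer: AFF

Derivation:
Trying F => AFF:
  Step 0: FA
  Step 1: AFFA
  Step 2: AAFFAFFA
Matches the given result.


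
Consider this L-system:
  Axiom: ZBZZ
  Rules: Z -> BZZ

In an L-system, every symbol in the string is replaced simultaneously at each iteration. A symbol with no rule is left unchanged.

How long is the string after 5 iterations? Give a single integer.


Answer: 190

Derivation:
Step 0: length = 4
Step 1: length = 10
Step 2: length = 22
Step 3: length = 46
Step 4: length = 94
Step 5: length = 190


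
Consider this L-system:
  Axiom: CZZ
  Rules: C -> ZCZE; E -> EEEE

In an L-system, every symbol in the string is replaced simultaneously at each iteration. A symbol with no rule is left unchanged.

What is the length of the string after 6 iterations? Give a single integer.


Step 0: length = 3
Step 1: length = 6
Step 2: length = 12
Step 3: length = 30
Step 4: length = 96
Step 5: length = 354
Step 6: length = 1380

Answer: 1380


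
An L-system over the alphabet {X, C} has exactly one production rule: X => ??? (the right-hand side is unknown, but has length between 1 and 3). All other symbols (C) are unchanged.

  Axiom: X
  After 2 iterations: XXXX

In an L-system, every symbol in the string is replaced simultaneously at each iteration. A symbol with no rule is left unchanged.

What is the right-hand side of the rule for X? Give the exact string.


Answer: XX

Derivation:
Trying X => XX:
  Step 0: X
  Step 1: XX
  Step 2: XXXX
Matches the given result.


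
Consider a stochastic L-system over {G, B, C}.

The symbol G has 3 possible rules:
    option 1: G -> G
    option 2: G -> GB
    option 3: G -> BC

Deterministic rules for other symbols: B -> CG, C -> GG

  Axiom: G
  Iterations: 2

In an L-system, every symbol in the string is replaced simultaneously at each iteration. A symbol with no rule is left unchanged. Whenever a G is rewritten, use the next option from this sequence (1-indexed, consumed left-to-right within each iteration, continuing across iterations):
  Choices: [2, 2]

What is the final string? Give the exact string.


Step 0: G
Step 1: GB  (used choices [2])
Step 2: GBCG  (used choices [2])

Answer: GBCG


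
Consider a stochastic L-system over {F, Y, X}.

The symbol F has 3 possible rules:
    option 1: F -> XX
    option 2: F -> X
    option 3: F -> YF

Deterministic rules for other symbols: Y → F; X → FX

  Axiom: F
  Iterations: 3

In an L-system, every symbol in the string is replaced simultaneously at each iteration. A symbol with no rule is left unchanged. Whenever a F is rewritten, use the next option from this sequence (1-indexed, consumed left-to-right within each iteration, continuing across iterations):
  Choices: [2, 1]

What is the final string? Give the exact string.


Step 0: F
Step 1: X  (used choices [2])
Step 2: FX  (used choices [])
Step 3: XXFX  (used choices [1])

Answer: XXFX


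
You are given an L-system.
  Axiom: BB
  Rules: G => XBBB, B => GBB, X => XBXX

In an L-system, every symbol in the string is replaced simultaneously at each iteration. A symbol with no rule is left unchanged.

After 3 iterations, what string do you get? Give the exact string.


Answer: XBXXGBBGBBGBBXBBBGBBGBBXBBBGBBGBBXBXXGBBGBBGBBXBBBGBBGBBXBBBGBBGBB

Derivation:
Step 0: BB
Step 1: GBBGBB
Step 2: XBBBGBBGBBXBBBGBBGBB
Step 3: XBXXGBBGBBGBBXBBBGBBGBBXBBBGBBGBBXBXXGBBGBBGBBXBBBGBBGBBXBBBGBBGBB


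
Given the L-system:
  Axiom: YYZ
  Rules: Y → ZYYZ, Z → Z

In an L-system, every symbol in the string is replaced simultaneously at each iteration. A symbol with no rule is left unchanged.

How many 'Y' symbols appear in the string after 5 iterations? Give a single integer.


Answer: 64

Derivation:
Step 0: YYZ  (2 'Y')
Step 1: ZYYZZYYZZ  (4 'Y')
Step 2: ZZYYZZYYZZZZYYZZYYZZZ  (8 'Y')
Step 3: ZZZYYZZYYZZZZYYZZYYZZZZZZYYZZYYZZZZYYZZYYZZZZ  (16 'Y')
Step 4: ZZZZYYZZYYZZZZYYZZYYZZZZZZYYZZYYZZZZYYZZYYZZZZZZZZYYZZYYZZZZYYZZYYZZZZZZYYZZYYZZZZYYZZYYZZZZZ  (32 'Y')
Step 5: ZZZZZYYZZYYZZZZYYZZYYZZZZZZYYZZYYZZZZYYZZYYZZZZZZZZYYZZYYZZZZYYZZYYZZZZZZYYZZYYZZZZYYZZYYZZZZZZZZZZYYZZYYZZZZYYZZYYZZZZZZYYZZYYZZZZYYZZYYZZZZZZZZYYZZYYZZZZYYZZYYZZZZZZYYZZYYZZZZYYZZYYZZZZZZ  (64 'Y')


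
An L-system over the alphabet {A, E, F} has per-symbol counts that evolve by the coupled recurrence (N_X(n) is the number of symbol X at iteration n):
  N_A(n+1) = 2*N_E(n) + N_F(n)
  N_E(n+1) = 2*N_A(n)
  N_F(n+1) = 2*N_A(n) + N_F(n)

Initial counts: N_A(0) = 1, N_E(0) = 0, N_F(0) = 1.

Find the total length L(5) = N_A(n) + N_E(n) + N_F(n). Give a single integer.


Answer: 298

Derivation:
Step 0: N_A=1, N_E=0, N_F=1, L=2
Step 1: N_A=1, N_E=2, N_F=3, L=6
Step 2: N_A=7, N_E=2, N_F=5, L=14
Step 3: N_A=9, N_E=14, N_F=19, L=42
Step 4: N_A=47, N_E=18, N_F=37, L=102
Step 5: N_A=73, N_E=94, N_F=131, L=298


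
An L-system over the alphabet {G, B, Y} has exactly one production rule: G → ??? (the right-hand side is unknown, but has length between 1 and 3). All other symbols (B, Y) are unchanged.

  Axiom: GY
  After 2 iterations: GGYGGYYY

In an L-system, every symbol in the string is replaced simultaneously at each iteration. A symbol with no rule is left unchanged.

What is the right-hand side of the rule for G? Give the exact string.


Trying G → GGY:
  Step 0: GY
  Step 1: GGYY
  Step 2: GGYGGYYY
Matches the given result.

Answer: GGY


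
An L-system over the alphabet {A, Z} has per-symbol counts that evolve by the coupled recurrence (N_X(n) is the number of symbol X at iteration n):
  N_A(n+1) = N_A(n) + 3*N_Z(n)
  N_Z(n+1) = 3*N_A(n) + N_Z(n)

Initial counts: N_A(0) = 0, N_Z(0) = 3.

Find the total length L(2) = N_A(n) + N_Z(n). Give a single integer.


Step 0: N_A=0, N_Z=3, L=3
Step 1: N_A=9, N_Z=3, L=12
Step 2: N_A=18, N_Z=30, L=48

Answer: 48


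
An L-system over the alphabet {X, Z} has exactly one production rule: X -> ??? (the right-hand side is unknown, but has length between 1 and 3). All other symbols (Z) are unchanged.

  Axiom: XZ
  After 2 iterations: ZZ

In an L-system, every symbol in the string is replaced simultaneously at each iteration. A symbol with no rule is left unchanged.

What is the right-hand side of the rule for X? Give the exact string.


Trying X -> Z:
  Step 0: XZ
  Step 1: ZZ
  Step 2: ZZ
Matches the given result.

Answer: Z


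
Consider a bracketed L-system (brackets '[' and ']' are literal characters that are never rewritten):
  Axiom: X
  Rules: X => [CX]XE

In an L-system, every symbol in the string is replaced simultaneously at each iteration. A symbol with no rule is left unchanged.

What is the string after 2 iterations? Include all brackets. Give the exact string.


Answer: [C[CX]XE][CX]XEE

Derivation:
Step 0: X
Step 1: [CX]XE
Step 2: [C[CX]XE][CX]XEE


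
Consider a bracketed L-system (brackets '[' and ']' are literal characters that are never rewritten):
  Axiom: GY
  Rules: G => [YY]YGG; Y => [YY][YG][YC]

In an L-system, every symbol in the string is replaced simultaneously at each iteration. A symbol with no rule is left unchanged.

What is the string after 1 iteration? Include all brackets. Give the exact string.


Step 0: GY
Step 1: [YY]YGG[YY][YG][YC]

Answer: [YY]YGG[YY][YG][YC]


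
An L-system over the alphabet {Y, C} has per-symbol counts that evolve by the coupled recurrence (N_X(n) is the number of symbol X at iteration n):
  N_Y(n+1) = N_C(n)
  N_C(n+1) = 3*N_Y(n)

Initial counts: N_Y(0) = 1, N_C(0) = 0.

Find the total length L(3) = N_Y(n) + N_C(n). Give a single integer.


Answer: 9

Derivation:
Step 0: N_Y=1, N_C=0, L=1
Step 1: N_Y=0, N_C=3, L=3
Step 2: N_Y=3, N_C=0, L=3
Step 3: N_Y=0, N_C=9, L=9


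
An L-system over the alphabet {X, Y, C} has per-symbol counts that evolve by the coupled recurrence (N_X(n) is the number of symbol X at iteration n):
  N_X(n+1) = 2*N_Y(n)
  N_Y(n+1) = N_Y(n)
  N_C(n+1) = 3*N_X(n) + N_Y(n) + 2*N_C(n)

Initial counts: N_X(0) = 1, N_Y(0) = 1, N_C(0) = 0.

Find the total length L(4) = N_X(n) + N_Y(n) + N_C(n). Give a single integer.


Answer: 84

Derivation:
Step 0: N_X=1, N_Y=1, N_C=0, L=2
Step 1: N_X=2, N_Y=1, N_C=4, L=7
Step 2: N_X=2, N_Y=1, N_C=15, L=18
Step 3: N_X=2, N_Y=1, N_C=37, L=40
Step 4: N_X=2, N_Y=1, N_C=81, L=84


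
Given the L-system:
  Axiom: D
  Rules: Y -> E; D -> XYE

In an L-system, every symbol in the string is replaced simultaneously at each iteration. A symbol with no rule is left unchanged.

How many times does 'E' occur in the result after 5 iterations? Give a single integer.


Step 0: D  (0 'E')
Step 1: XYE  (1 'E')
Step 2: XEE  (2 'E')
Step 3: XEE  (2 'E')
Step 4: XEE  (2 'E')
Step 5: XEE  (2 'E')

Answer: 2


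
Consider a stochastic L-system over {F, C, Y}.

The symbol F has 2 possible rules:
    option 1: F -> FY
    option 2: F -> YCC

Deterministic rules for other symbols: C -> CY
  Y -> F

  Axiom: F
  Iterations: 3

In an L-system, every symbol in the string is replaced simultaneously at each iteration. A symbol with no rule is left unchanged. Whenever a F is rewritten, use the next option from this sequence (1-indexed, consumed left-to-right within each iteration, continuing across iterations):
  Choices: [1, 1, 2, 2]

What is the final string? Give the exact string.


Step 0: F
Step 1: FY  (used choices [1])
Step 2: FYF  (used choices [1])
Step 3: YCCFYCC  (used choices [2, 2])

Answer: YCCFYCC


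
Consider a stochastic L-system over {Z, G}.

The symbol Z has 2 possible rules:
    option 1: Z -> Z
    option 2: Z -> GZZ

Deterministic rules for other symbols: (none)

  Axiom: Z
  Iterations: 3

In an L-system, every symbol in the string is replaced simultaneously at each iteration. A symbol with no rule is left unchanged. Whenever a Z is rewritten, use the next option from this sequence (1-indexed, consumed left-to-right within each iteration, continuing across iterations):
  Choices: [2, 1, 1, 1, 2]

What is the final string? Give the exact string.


Step 0: Z
Step 1: GZZ  (used choices [2])
Step 2: GZZ  (used choices [1, 1])
Step 3: GZGZZ  (used choices [1, 2])

Answer: GZGZZ


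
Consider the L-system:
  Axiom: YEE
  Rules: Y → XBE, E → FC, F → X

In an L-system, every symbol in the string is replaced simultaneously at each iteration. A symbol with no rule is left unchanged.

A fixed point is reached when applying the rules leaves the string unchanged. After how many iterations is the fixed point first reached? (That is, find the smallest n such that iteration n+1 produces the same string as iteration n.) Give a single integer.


Step 0: YEE
Step 1: XBEFCFC
Step 2: XBFCXCXC
Step 3: XBXCXCXC
Step 4: XBXCXCXC  (unchanged — fixed point at step 3)

Answer: 3


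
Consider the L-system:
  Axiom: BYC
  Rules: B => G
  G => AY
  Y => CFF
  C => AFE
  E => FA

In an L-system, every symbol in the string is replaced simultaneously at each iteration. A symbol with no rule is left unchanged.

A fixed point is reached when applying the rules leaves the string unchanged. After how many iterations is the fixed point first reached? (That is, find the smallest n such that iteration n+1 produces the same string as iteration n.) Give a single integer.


Answer: 5

Derivation:
Step 0: BYC
Step 1: GCFFAFE
Step 2: AYAFEFFAFFA
Step 3: ACFFAFFAFFAFFA
Step 4: AAFEFFAFFAFFAFFA
Step 5: AAFFAFFAFFAFFAFFA
Step 6: AAFFAFFAFFAFFAFFA  (unchanged — fixed point at step 5)


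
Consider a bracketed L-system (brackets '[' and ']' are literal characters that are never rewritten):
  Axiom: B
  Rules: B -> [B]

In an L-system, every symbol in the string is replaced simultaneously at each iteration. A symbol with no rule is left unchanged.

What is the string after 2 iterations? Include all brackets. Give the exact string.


Answer: [[B]]

Derivation:
Step 0: B
Step 1: [B]
Step 2: [[B]]


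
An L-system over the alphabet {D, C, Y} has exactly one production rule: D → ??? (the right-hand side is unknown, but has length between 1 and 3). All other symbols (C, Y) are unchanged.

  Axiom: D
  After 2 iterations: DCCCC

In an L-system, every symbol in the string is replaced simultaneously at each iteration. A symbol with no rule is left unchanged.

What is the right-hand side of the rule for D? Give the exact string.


Answer: DCC

Derivation:
Trying D → DCC:
  Step 0: D
  Step 1: DCC
  Step 2: DCCCC
Matches the given result.


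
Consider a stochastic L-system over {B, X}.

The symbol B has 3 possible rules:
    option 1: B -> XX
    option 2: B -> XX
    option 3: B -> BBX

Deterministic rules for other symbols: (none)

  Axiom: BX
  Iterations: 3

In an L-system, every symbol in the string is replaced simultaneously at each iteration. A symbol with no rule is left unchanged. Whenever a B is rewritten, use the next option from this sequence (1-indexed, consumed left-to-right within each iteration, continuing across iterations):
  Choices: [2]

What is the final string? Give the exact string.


Step 0: BX
Step 1: XXX  (used choices [2])
Step 2: XXX  (used choices [])
Step 3: XXX  (used choices [])

Answer: XXX


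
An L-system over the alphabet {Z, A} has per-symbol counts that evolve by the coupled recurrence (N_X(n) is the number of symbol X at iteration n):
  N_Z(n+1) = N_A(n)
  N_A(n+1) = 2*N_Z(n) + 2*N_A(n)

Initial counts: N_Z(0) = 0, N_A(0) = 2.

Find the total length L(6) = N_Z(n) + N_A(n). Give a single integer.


Step 0: N_Z=0, N_A=2, L=2
Step 1: N_Z=2, N_A=4, L=6
Step 2: N_Z=4, N_A=12, L=16
Step 3: N_Z=12, N_A=32, L=44
Step 4: N_Z=32, N_A=88, L=120
Step 5: N_Z=88, N_A=240, L=328
Step 6: N_Z=240, N_A=656, L=896

Answer: 896


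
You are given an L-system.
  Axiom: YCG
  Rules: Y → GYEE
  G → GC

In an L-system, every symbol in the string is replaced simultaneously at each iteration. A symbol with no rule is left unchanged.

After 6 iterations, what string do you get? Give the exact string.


Step 0: YCG
Step 1: GYEECGC
Step 2: GCGYEEEECGCC
Step 3: GCCGCGYEEEEEECGCCC
Step 4: GCCCGCCGCGYEEEEEEEECGCCCC
Step 5: GCCCCGCCCGCCGCGYEEEEEEEEEECGCCCCC
Step 6: GCCCCCGCCCCGCCCGCCGCGYEEEEEEEEEEEECGCCCCCC

Answer: GCCCCCGCCCCGCCCGCCGCGYEEEEEEEEEEEECGCCCCCC


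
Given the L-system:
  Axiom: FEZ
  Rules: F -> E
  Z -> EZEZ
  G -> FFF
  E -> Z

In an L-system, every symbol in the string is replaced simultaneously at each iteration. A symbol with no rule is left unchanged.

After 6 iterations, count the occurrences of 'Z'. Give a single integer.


Answer: 492

Derivation:
Step 0: FEZ  (1 'Z')
Step 1: EZEZEZ  (3 'Z')
Step 2: ZEZEZZEZEZZEZEZ  (9 'Z')
Step 3: EZEZZEZEZZEZEZEZEZZEZEZZEZEZEZEZZEZEZZEZEZ  (24 'Z')
Step 4: ZEZEZZEZEZEZEZZEZEZZEZEZEZEZZEZEZZEZEZZEZEZZEZEZEZEZZEZEZZEZEZEZEZZEZEZZEZEZZEZEZZEZEZEZEZZEZEZZEZEZEZEZZEZEZZEZEZ  (66 'Z')
Step 5: EZEZZEZEZZEZEZEZEZZEZEZZEZEZZEZEZZEZEZEZEZZEZEZZEZEZEZEZZEZEZZEZEZZEZEZZEZEZEZEZZEZEZZEZEZEZEZZEZEZZEZEZEZEZZEZEZZEZEZEZEZZEZEZZEZEZZEZEZZEZEZEZEZZEZEZZEZEZEZEZZEZEZZEZEZZEZEZZEZEZEZEZZEZEZZEZEZEZEZZEZEZZEZEZEZEZZEZEZZEZEZEZEZZEZEZZEZEZZEZEZZEZEZEZEZZEZEZZEZEZEZEZZEZEZZEZEZZEZEZZEZEZEZEZZEZEZZEZEZEZEZZEZEZZEZEZ  (180 'Z')
Step 6: ZEZEZZEZEZEZEZZEZEZZEZEZEZEZZEZEZZEZEZZEZEZZEZEZEZEZZEZEZZEZEZEZEZZEZEZZEZEZEZEZZEZEZZEZEZEZEZZEZEZZEZEZZEZEZZEZEZEZEZZEZEZZEZEZEZEZZEZEZZEZEZZEZEZZEZEZEZEZZEZEZZEZEZEZEZZEZEZZEZEZEZEZZEZEZZEZEZEZEZZEZEZZEZEZZEZEZZEZEZEZEZZEZEZZEZEZEZEZZEZEZZEZEZZEZEZZEZEZEZEZZEZEZZEZEZEZEZZEZEZZEZEZZEZEZZEZEZEZEZZEZEZZEZEZEZEZZEZEZZEZEZZEZEZZEZEZEZEZZEZEZZEZEZEZEZZEZEZZEZEZEZEZZEZEZZEZEZEZEZZEZEZZEZEZZEZEZZEZEZEZEZZEZEZZEZEZEZEZZEZEZZEZEZZEZEZZEZEZEZEZZEZEZZEZEZEZEZZEZEZZEZEZEZEZZEZEZZEZEZEZEZZEZEZZEZEZZEZEZZEZEZEZEZZEZEZZEZEZEZEZZEZEZZEZEZZEZEZZEZEZEZEZZEZEZZEZEZEZEZZEZEZZEZEZZEZEZZEZEZEZEZZEZEZZEZEZEZEZZEZEZZEZEZZEZEZZEZEZEZEZZEZEZZEZEZEZEZZEZEZZEZEZEZEZZEZEZZEZEZEZEZZEZEZZEZEZZEZEZZEZEZEZEZZEZEZZEZEZEZEZZEZEZZEZEZZEZEZZEZEZEZEZZEZEZZEZEZEZEZZEZEZZEZEZEZEZZEZEZZEZEZEZEZZEZEZZEZEZZEZEZZEZEZEZEZZEZEZZEZEZEZEZZEZEZZEZEZZEZEZZEZEZEZEZZEZEZZEZEZEZEZZEZEZZEZEZ  (492 'Z')


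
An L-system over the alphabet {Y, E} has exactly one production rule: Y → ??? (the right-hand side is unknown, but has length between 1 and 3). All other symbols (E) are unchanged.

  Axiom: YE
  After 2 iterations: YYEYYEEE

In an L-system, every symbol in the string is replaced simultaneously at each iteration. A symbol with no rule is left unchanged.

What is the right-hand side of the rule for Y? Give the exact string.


Answer: YYE

Derivation:
Trying Y → YYE:
  Step 0: YE
  Step 1: YYEE
  Step 2: YYEYYEEE
Matches the given result.


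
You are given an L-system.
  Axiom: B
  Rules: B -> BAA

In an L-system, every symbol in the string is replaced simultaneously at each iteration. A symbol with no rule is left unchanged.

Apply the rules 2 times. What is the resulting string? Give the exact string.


Answer: BAAAA

Derivation:
Step 0: B
Step 1: BAA
Step 2: BAAAA


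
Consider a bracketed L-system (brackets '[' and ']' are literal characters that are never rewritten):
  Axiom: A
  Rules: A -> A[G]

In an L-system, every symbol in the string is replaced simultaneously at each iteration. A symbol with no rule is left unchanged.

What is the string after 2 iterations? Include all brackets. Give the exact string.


Answer: A[G][G]

Derivation:
Step 0: A
Step 1: A[G]
Step 2: A[G][G]


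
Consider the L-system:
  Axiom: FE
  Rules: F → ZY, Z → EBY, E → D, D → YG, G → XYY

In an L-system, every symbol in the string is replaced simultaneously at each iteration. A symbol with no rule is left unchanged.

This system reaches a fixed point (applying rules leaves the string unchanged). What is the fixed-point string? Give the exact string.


Step 0: FE
Step 1: ZYD
Step 2: EBYYYG
Step 3: DBYYYXYY
Step 4: YGBYYYXYY
Step 5: YXYYBYYYXYY
Step 6: YXYYBYYYXYY  (unchanged — fixed point at step 5)

Answer: YXYYBYYYXYY


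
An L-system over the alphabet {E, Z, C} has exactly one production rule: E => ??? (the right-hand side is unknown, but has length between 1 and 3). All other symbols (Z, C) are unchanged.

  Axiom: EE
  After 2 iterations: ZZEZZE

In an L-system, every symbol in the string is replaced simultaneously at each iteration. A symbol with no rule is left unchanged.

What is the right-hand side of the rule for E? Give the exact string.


Answer: ZE

Derivation:
Trying E => ZE:
  Step 0: EE
  Step 1: ZEZE
  Step 2: ZZEZZE
Matches the given result.


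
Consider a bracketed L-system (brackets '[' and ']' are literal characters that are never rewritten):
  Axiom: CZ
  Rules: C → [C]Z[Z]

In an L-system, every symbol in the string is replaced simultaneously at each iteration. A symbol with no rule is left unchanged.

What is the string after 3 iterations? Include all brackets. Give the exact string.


Answer: [[[C]Z[Z]]Z[Z]]Z[Z]Z

Derivation:
Step 0: CZ
Step 1: [C]Z[Z]Z
Step 2: [[C]Z[Z]]Z[Z]Z
Step 3: [[[C]Z[Z]]Z[Z]]Z[Z]Z


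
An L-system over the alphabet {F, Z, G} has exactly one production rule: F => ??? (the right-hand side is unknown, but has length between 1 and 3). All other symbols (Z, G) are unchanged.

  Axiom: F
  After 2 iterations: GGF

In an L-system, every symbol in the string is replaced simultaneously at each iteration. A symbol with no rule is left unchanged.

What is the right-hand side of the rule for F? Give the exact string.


Answer: GF

Derivation:
Trying F => GF:
  Step 0: F
  Step 1: GF
  Step 2: GGF
Matches the given result.


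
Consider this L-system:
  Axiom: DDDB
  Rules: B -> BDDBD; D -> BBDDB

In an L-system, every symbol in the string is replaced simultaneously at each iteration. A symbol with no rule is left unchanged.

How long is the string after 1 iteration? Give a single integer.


Answer: 20

Derivation:
Step 0: length = 4
Step 1: length = 20


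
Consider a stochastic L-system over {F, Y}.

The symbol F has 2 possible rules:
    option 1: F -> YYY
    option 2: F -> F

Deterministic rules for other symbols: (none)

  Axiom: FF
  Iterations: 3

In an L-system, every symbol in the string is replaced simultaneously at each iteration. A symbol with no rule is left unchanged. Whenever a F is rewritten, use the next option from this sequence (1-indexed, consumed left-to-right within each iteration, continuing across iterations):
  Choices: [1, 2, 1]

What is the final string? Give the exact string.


Answer: YYYYYY

Derivation:
Step 0: FF
Step 1: YYYF  (used choices [1, 2])
Step 2: YYYYYY  (used choices [1])
Step 3: YYYYYY  (used choices [])


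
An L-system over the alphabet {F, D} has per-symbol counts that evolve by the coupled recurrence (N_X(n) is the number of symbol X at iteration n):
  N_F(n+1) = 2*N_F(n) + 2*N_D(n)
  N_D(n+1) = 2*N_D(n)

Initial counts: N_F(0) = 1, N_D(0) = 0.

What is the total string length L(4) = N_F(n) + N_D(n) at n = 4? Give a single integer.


Answer: 16

Derivation:
Step 0: N_F=1, N_D=0, L=1
Step 1: N_F=2, N_D=0, L=2
Step 2: N_F=4, N_D=0, L=4
Step 3: N_F=8, N_D=0, L=8
Step 4: N_F=16, N_D=0, L=16


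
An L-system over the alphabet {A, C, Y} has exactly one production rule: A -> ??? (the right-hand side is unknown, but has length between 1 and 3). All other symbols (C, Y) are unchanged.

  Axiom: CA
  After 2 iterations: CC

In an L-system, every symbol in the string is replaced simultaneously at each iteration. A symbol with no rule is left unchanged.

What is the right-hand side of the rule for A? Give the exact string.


Trying A -> C:
  Step 0: CA
  Step 1: CC
  Step 2: CC
Matches the given result.

Answer: C


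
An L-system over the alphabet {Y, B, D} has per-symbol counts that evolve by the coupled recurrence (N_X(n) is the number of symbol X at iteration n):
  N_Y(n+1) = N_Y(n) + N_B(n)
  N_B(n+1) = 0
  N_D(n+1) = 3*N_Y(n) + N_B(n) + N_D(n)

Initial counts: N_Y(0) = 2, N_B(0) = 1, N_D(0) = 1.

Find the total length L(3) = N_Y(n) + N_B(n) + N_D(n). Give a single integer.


Step 0: N_Y=2, N_B=1, N_D=1, L=4
Step 1: N_Y=3, N_B=0, N_D=8, L=11
Step 2: N_Y=3, N_B=0, N_D=17, L=20
Step 3: N_Y=3, N_B=0, N_D=26, L=29

Answer: 29


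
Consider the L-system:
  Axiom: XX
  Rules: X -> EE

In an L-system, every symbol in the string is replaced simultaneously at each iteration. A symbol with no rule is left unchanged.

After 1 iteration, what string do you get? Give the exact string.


Answer: EEEE

Derivation:
Step 0: XX
Step 1: EEEE


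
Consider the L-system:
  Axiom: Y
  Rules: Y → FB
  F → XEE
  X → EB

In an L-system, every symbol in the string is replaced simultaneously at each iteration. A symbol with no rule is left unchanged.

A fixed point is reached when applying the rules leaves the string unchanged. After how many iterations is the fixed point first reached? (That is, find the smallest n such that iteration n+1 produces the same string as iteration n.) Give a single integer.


Step 0: Y
Step 1: FB
Step 2: XEEB
Step 3: EBEEB
Step 4: EBEEB  (unchanged — fixed point at step 3)

Answer: 3


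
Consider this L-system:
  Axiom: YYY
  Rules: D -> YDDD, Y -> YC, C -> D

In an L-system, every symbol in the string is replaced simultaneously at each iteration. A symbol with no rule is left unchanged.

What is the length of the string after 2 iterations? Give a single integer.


Step 0: length = 3
Step 1: length = 6
Step 2: length = 9

Answer: 9


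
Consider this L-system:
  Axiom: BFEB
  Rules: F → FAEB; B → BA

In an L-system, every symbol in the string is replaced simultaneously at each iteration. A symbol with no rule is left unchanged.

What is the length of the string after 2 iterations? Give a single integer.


Step 0: length = 4
Step 1: length = 9
Step 2: length = 15

Answer: 15


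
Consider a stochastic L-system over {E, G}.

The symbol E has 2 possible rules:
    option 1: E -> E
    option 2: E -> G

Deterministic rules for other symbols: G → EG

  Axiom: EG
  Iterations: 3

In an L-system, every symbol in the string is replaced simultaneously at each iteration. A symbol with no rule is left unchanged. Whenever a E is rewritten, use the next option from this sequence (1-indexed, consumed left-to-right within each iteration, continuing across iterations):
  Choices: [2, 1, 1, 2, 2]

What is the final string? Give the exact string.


Answer: EEGGGEG

Derivation:
Step 0: EG
Step 1: GEG  (used choices [2])
Step 2: EGEEG  (used choices [1])
Step 3: EEGGGEG  (used choices [1, 2, 2])


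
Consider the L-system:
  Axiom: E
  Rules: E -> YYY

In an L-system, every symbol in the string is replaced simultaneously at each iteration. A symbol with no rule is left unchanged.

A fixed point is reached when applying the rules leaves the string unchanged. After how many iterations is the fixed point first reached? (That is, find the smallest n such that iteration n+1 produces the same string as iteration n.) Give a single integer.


Step 0: E
Step 1: YYY
Step 2: YYY  (unchanged — fixed point at step 1)

Answer: 1


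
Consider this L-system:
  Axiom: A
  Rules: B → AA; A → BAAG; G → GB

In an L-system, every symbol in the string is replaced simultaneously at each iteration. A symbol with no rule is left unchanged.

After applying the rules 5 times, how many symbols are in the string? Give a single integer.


Answer: 324

Derivation:
Step 0: length = 1
Step 1: length = 4
Step 2: length = 12
Step 3: length = 36
Step 4: length = 108
Step 5: length = 324


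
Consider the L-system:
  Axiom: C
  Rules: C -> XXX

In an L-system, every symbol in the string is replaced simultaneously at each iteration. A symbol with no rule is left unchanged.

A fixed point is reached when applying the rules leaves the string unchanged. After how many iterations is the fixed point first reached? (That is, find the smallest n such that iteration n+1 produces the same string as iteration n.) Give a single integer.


Answer: 1

Derivation:
Step 0: C
Step 1: XXX
Step 2: XXX  (unchanged — fixed point at step 1)


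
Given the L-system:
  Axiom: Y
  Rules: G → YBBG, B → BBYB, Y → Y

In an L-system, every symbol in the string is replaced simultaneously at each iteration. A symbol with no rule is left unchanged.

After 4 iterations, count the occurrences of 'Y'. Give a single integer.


Answer: 1

Derivation:
Step 0: Y  (1 'Y')
Step 1: Y  (1 'Y')
Step 2: Y  (1 'Y')
Step 3: Y  (1 'Y')
Step 4: Y  (1 'Y')


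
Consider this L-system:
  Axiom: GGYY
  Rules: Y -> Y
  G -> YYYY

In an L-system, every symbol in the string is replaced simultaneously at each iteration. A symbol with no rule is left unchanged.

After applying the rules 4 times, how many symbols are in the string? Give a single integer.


Step 0: length = 4
Step 1: length = 10
Step 2: length = 10
Step 3: length = 10
Step 4: length = 10

Answer: 10


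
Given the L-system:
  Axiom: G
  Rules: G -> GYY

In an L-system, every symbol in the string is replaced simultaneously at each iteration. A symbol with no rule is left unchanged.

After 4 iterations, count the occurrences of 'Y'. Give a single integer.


Step 0: G  (0 'Y')
Step 1: GYY  (2 'Y')
Step 2: GYYYY  (4 'Y')
Step 3: GYYYYYY  (6 'Y')
Step 4: GYYYYYYYY  (8 'Y')

Answer: 8


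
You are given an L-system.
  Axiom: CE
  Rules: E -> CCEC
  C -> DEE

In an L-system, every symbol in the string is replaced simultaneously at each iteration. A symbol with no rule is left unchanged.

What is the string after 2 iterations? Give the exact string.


Answer: DCCECCCECDEEDEECCECDEE

Derivation:
Step 0: CE
Step 1: DEECCEC
Step 2: DCCECCCECDEEDEECCECDEE


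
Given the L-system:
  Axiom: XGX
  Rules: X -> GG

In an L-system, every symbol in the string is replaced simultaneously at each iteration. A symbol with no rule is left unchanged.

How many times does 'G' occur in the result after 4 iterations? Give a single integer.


Step 0: XGX  (1 'G')
Step 1: GGGGG  (5 'G')
Step 2: GGGGG  (5 'G')
Step 3: GGGGG  (5 'G')
Step 4: GGGGG  (5 'G')

Answer: 5


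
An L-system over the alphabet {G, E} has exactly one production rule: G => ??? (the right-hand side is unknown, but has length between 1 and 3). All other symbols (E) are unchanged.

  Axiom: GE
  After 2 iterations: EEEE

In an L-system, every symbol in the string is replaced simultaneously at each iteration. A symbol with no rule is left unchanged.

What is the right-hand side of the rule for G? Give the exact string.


Trying G => EEE:
  Step 0: GE
  Step 1: EEEE
  Step 2: EEEE
Matches the given result.

Answer: EEE
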